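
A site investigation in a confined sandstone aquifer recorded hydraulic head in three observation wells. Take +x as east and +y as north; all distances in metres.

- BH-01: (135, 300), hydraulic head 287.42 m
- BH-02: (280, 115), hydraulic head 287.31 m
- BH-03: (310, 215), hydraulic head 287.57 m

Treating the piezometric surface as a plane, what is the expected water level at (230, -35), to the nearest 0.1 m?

286.9 m

With h = a·x + b·y + c and BH-01 as origin, the differences give:
  145·a + (-185)·b = -0.11
  175·a + (-85)·b = +0.15
Eliminate b (×(-85) and ×(-185), subtract): 20050·a = 37.100 → a = ∂h/∂x = +0.001850
Back-substitute: b = ∂h/∂y = +0.002045.
h(230, -35) = 287.42 + (+0.001850)·(95) + (+0.002045)·(-335) = 287.42 +0.176 -0.685 = 286.911 m.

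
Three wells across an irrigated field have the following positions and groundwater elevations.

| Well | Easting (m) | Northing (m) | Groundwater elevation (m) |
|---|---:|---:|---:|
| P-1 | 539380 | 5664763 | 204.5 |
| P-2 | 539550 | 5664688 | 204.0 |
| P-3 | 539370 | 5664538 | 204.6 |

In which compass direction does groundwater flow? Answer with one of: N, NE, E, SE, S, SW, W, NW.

E

Taking P-1 as reference: P-2−P-1 = (170, -75, -0.5); P-3−P-1 = (-10, -225, +0.1).
Solve a·Δx + b·Δy = Δh: det = 170·(-225) − (-10)·(-75) = -39000.
∂h/∂x = [(-0.5)·(-225) − (+0.1)·(-75)] / -39000 = -0.003077
∂h/∂y = [170·(+0.1) − (-10)·(-0.5)] / -39000 = -0.0003077
Flow = −∇h = (+0.003077 east, +0.0003077 north), which points east.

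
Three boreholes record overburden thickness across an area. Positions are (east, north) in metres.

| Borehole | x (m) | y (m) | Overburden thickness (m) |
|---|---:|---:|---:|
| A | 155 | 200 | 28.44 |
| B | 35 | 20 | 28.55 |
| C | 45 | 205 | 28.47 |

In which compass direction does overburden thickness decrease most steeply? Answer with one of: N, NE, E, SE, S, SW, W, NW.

Taking A as reference: B−A = (-120, -180, +0.11); C−A = (-110, 5, +0.03).
Solve a·Δx + b·Δy = Δd: det = (-120)·5 − (-110)·(-180) = -20400.
∂d/∂x = [(+0.11)·5 − (+0.03)·(-180)] / -20400 = -0.0002917
∂d/∂y = [(-120)·(+0.03) − (-110)·(+0.11)] / -20400 = -0.0004167
Steepest decrease is along −∇f = (+0.0002917 E, +0.0004167 N) → northeast.

NE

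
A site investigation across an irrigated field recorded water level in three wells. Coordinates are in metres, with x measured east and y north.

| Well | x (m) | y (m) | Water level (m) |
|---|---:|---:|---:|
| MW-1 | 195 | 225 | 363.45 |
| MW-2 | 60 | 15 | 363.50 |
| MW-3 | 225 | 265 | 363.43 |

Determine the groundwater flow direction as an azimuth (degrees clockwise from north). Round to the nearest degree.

Differences from MW-1: to MW-2 (Δx, Δy, Δh) = (-135, -210, +0.05); to MW-3 = (30, 40, -0.02).
Determinant of the coordinate differences = (-135)·40 − 30·(-210) = 900.
∂h/∂x = [(+0.05)·40 − (-0.02)·(-210)] / 900 = -0.002444
∂h/∂y = [(-135)·(-0.02) − 30·(+0.05)] / 900 = +0.001333
Flow direction (−∇h) has components (+0.002444 E, -0.001333 N).
Azimuth = atan2(E, N) = atan2(+0.002444, -0.001333) = 118.6° ≈ 119°.

119°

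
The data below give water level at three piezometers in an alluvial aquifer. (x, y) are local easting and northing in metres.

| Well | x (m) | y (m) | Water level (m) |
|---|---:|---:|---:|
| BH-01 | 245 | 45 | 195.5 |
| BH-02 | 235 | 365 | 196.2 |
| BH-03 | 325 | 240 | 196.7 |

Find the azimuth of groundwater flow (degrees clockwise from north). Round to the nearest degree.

255°

With h = a·x + b·y + c and BH-01 as origin, the differences give:
  (-10)·a + 320·b = +0.7
  80·a + 195·b = +1.2
Eliminate b (×195 and ×320, subtract): -27550·a = -247.50 → a = ∂h/∂x = +0.008984
Back-substitute: b = ∂h/∂y = +0.002468.
Flow direction (−∇h) has components (-0.008984 E, -0.002468 N).
Azimuth = atan2(E, N) = atan2(-0.008984, -0.002468) = 254.6° ≈ 255°.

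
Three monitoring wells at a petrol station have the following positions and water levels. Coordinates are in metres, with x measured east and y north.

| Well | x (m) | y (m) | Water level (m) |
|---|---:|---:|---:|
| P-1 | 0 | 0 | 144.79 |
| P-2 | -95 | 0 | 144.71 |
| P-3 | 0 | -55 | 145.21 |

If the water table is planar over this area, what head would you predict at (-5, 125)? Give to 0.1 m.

∂h/∂x = (144.71 − 144.79) / (-95 − 0) = +0.0008421
∂h/∂y = (145.21 − 144.79) / (-55 − 0) = -0.007636
h(-5, 125) = 144.79 + (+0.0008421)·(-5) + (-0.007636)·(125) = 144.79 -0.004 -0.955 = 143.831 m.

143.8 m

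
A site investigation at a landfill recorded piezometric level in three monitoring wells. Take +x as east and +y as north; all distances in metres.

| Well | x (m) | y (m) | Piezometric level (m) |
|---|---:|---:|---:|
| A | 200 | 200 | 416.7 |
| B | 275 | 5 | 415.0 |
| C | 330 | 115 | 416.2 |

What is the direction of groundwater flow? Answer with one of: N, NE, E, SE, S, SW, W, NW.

S

Three-point gradient (reference A): Δ to B = (75, -195, -1.7), Δ to C = (130, -85, -0.5).
∂h/∂x = +0.002477, ∂h/∂y = +0.009671 (det = 18975).
Flow = −∇h = (-0.002477 east, -0.009671 north), which points south.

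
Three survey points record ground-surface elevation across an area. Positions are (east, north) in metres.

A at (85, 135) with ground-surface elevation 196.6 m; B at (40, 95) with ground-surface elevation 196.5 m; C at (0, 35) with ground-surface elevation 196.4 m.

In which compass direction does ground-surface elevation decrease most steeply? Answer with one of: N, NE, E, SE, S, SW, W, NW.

Differences from A: to B (Δx, Δy, Δh) = (-45, -40, -0.1); to C = (-85, -100, -0.2).
Determinant of the coordinate differences = (-45)·(-100) − (-85)·(-40) = 1100.
∂z/∂x = [(-0.1)·(-100) − (-0.2)·(-40)] / 1100 = +0.001818
∂z/∂y = [(-45)·(-0.2) − (-85)·(-0.1)] / 1100 = +0.0004545
Steepest decrease is along −∇f = (-0.001818 E, -0.0004545 N) → west.

W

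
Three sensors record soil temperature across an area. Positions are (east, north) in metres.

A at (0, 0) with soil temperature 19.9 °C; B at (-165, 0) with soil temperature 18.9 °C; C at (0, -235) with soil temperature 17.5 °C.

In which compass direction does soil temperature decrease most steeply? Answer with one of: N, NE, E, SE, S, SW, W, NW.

∂T/∂x = (18.9 − 19.9) / (-165 − 0) = +0.006061
∂T/∂y = (17.5 − 19.9) / (-235 − 0) = +0.01021
Steepest decrease is along −∇f = (-0.006061 E, -0.01021 N) → southwest.

SW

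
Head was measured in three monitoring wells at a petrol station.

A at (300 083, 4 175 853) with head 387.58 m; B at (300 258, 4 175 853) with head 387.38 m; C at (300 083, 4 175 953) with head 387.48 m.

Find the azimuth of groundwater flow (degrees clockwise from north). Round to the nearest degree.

∂h/∂x = (387.38 − 387.58) / (300258 − 300083) = -0.001143
∂h/∂y = (387.48 − 387.58) / (4175953 − 4175853) = -0.0010000
Flow direction (−∇h) has components (+0.001143 E, +0.0010000 N).
Azimuth = atan2(E, N) = atan2(+0.001143, +0.0010000) = 48.8° ≈ 049°.

049°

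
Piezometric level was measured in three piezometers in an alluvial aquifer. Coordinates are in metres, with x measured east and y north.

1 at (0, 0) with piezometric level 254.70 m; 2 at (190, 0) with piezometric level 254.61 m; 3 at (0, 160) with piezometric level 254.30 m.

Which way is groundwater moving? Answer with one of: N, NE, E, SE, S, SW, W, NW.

∂h/∂x = (254.61 − 254.70) / (190 − 0) = -0.0004737
∂h/∂y = (254.30 − 254.70) / (160 − 0) = -0.002500
Flow = −∇h = (+0.0004737 east, +0.002500 north), which points north.

N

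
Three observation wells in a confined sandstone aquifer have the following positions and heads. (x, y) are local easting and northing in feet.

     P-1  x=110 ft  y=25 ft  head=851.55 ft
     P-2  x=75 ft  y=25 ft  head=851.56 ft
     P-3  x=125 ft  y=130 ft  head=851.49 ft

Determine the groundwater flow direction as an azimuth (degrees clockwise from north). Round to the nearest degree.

028°

Taking P-1 as reference: P-2−P-1 = (-35, 0, +0.01); P-3−P-1 = (15, 105, -0.06).
Solve a·Δx + b·Δy = Δh: det = (-35)·105 − 15·0 = -3675.
∂h/∂x = [(+0.01)·105 − (-0.06)·0] / -3675 = -0.0002857
∂h/∂y = [(-35)·(-0.06) − 15·(+0.01)] / -3675 = -0.0005306
Flow direction (−∇h) has components (+0.0002857 E, +0.0005306 N).
Azimuth = atan2(E, N) = atan2(+0.0002857, +0.0005306) = 28.3° ≈ 028°.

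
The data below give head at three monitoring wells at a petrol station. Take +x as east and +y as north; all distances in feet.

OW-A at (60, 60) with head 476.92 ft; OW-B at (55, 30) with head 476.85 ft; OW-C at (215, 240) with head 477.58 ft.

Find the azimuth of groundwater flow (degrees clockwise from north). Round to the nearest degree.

224°

Differences from OW-A: to OW-B (Δx, Δy, Δh) = (-5, -30, -0.07); to OW-C = (155, 180, +0.66).
Determinant of the coordinate differences = (-5)·180 − 155·(-30) = 3750.
∂h/∂x = [(-0.07)·180 − (+0.66)·(-30)] / 3750 = +0.001920
∂h/∂y = [(-5)·(+0.66) − 155·(-0.07)] / 3750 = +0.002013
Flow direction (−∇h) has components (-0.001920 E, -0.002013 N).
Azimuth = atan2(E, N) = atan2(-0.001920, -0.002013) = 223.6° ≈ 224°.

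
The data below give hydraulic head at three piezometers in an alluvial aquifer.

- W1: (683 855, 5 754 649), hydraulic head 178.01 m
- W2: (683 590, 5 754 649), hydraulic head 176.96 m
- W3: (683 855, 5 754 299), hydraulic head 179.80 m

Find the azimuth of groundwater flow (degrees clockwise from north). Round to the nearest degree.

322°

∂h/∂x = (176.96 − 178.01) / (683590 − 683855) = +0.003962
∂h/∂y = (179.80 − 178.01) / (5754299 − 5754649) = -0.005114
Flow direction (−∇h) has components (-0.003962 E, +0.005114 N).
Azimuth = atan2(E, N) = atan2(-0.003962, +0.005114) = 322.2° ≈ 322°.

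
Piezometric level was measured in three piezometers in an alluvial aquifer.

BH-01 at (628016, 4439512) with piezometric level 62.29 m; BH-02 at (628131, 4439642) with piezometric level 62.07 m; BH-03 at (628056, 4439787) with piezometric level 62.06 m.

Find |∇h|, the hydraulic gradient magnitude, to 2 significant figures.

0.0013

With h = a·x + b·y + c and BH-01 as origin, the differences give:
  115·a + 130·b = -0.22
  40·a + 275·b = -0.23
Eliminate b (×275 and ×130, subtract): 26425·a = -30.600 → a = ∂h/∂x = -0.001158
Back-substitute: b = ∂h/∂y = -0.0006679.
|∇h| = √(-0.001158² + -0.0006679²) = 0.001337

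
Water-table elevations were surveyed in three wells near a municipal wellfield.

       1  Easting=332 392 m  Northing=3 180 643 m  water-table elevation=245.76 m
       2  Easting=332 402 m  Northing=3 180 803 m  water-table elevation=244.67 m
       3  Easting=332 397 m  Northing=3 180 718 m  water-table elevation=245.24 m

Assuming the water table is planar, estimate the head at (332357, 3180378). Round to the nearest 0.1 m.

248.1 m

With h = a·x + b·y + c and 1 as origin, the differences give:
  10·a + 160·b = -1.09
  5·a + 75·b = -0.52
Eliminate b (×75 and ×160, subtract): -50·a = 1.450 → a = ∂h/∂x = -0.02900
Back-substitute: b = ∂h/∂y = -0.005000.
h(332357, 3180378) = 245.76 + (-0.02900)·(-35) + (-0.005000)·(-265) = 245.76 +1.015 +1.325 = 248.100 m.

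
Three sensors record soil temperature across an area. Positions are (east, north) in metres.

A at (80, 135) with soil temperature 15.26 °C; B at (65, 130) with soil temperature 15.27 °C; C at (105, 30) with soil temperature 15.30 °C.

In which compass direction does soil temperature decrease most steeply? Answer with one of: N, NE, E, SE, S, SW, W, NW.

With T = a·x + b·y + c and A as origin, the differences give:
  (-15)·a + (-5)·b = +0.01
  25·a + (-105)·b = +0.04
Eliminate b (×(-105) and ×(-5), subtract): 1700·a = -0.850 → a = ∂T/∂x = -0.0005000
Back-substitute: b = ∂T/∂y = -0.0005000.
Steepest decrease is along −∇f = (+0.0005000 E, +0.0005000 N) → northeast.

NE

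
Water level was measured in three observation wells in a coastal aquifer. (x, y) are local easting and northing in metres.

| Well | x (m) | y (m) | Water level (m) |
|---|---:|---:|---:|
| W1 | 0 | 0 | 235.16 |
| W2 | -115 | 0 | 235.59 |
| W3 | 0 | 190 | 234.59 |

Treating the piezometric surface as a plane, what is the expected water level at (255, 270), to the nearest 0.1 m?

∂h/∂x = (235.59 − 235.16) / (-115 − 0) = -0.003739
∂h/∂y = (234.59 − 235.16) / (190 − 0) = -0.003000
h(255, 270) = 235.16 + (-0.003739)·(255) + (-0.003000)·(270) = 235.16 -0.953 -0.810 = 233.397 m.

233.4 m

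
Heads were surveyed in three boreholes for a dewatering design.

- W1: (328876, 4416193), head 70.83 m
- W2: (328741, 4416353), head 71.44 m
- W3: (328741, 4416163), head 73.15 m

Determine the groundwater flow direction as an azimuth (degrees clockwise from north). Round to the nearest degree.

059°

Differences from W1: to W2 (Δx, Δy, Δh) = (-135, 160, +0.61); to W3 = (-135, -30, +2.32).
Solve a·Δx + b·Δy = Δh: det = (-135)·(-30) − (-135)·160 = 25650.
∂h/∂x = [(+0.61)·(-30) − (+2.32)·160] / 25650 = -0.01519
∂h/∂y = [(-135)·(+2.32) − (-135)·(+0.61)] / 25650 = -0.009000
Flow direction (−∇h) has components (+0.01519 E, +0.009000 N).
Azimuth = atan2(E, N) = atan2(+0.01519, +0.009000) = 59.3° ≈ 059°.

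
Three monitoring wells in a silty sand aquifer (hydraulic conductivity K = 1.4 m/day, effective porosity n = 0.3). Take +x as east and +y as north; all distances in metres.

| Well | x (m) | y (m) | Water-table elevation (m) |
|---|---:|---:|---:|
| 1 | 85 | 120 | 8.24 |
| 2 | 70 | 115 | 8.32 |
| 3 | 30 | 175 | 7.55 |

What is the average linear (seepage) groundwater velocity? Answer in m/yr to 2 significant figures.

23 m/yr

With h = a·x + b·y + c and 1 as origin, the differences give:
  (-15)·a + (-5)·b = +0.08
  (-55)·a + 55·b = -0.69
Eliminate b (×55 and ×(-5), subtract): -1100·a = 0.950 → a = ∂h/∂x = -0.0008636
Back-substitute: b = ∂h/∂y = -0.01341.
|∇h| = √(-0.0008636² + -0.01341²) = 0.01344
Seepage velocity v = K·i/n = 1.4 × 0.01344 / 0.3 = 0.06272 m/day = 22.91 m/yr.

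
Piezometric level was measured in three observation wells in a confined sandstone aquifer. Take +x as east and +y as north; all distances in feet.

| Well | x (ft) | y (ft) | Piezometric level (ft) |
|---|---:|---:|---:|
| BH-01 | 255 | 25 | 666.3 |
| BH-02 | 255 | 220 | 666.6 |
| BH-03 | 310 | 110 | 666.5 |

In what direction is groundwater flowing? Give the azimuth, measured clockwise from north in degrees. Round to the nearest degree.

Taking BH-01 as reference: BH-02−BH-01 = (0, 195, +0.3); BH-03−BH-01 = (55, 85, +0.2).
Solve a·Δx + b·Δy = Δh: det = 0·85 − 55·195 = -10725.
∂h/∂x = [(+0.3)·85 − (+0.2)·195] / -10725 = +0.001259
∂h/∂y = [0·(+0.2) − 55·(+0.3)] / -10725 = +0.001538
Flow direction (−∇h) has components (-0.001259 E, -0.001538 N).
Azimuth = atan2(E, N) = atan2(-0.001259, -0.001538) = 219.3° ≈ 219°.

219°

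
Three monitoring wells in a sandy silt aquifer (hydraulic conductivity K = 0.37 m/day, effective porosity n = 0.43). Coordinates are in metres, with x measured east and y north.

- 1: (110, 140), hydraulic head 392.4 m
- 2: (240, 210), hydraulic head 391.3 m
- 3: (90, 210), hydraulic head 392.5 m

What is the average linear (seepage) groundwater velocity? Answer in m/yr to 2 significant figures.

Taking 1 as reference: 2−1 = (130, 70, -1.1); 3−1 = (-20, 70, +0.1).
Determinant of the coordinate differences = 130·70 − (-20)·70 = 10500.
∂h/∂x = [(-1.1)·70 − (+0.1)·70] / 10500 = -0.008000
∂h/∂y = [130·(+0.1) − (-20)·(-1.1)] / 10500 = -0.0008571
|∇h| = √(-0.008000² + -0.0008571²) = 0.008046
Seepage velocity v = K·i/n = 0.37 × 0.008046 / 0.43 = 0.006923 m/day = 2.529 m/yr.

2.5 m/yr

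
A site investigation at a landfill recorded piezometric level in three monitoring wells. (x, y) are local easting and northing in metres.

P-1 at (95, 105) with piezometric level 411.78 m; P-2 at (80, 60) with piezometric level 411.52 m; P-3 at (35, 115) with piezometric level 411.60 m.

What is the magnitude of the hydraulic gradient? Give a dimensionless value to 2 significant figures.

0.0059

Differences from P-1: to P-2 (Δx, Δy, Δh) = (-15, -45, -0.26); to P-3 = (-60, 10, -0.18).
Determinant of the coordinate differences = (-15)·10 − (-60)·(-45) = -2850.
∂h/∂x = [(-0.26)·10 − (-0.18)·(-45)] / -2850 = +0.003754
∂h/∂y = [(-15)·(-0.18) − (-60)·(-0.26)] / -2850 = +0.004526
|∇h| = √(0.003754² + 0.004526²) = 0.00588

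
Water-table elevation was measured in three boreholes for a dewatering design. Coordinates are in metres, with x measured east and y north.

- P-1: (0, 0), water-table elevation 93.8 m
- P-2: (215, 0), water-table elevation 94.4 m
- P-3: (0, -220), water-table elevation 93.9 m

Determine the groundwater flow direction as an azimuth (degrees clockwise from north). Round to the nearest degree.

∂h/∂x = (94.4 − 93.8) / (215 − 0) = +0.002791
∂h/∂y = (93.9 − 93.8) / (-220 − 0) = -0.0004545
Flow direction (−∇h) has components (-0.002791 E, +0.0004545 N).
Azimuth = atan2(E, N) = atan2(-0.002791, +0.0004545) = 279.3° ≈ 279°.

279°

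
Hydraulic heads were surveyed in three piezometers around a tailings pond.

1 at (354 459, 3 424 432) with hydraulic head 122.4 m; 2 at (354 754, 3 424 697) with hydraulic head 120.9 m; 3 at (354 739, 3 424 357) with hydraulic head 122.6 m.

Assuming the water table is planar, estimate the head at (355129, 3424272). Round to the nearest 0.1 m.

With h = a·x + b·y + c and 1 as origin, the differences give:
  295·a + 265·b = -1.5
  280·a + (-75)·b = +0.2
Eliminate b (×(-75) and ×265, subtract): -96325·a = 59.50 → a = ∂h/∂x = -0.0006177
Back-substitute: b = ∂h/∂y = -0.004973.
h(355129, 3424272) = 122.4 + (-0.0006177)·(670) + (-0.004973)·(-160) = 122.4 -0.414 +0.796 = 122.782 m.

122.8 m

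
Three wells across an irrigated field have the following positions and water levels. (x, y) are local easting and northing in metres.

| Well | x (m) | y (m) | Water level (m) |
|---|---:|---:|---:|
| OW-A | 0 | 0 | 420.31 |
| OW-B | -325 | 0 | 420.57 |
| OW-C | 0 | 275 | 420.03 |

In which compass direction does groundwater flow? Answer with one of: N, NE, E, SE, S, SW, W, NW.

NE

∂h/∂x = (420.57 − 420.31) / (-325 − 0) = -0.0008000
∂h/∂y = (420.03 − 420.31) / (275 − 0) = -0.001018
Flow = −∇h = (+0.0008000 east, +0.001018 north), which points northeast.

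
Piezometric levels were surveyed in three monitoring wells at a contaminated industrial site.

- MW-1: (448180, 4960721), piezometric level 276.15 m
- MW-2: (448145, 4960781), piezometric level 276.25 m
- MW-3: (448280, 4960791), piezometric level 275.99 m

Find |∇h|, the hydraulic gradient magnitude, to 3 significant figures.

Taking MW-1 as reference: MW-2−MW-1 = (-35, 60, +0.10); MW-3−MW-1 = (100, 70, -0.16).
Determinant of the coordinate differences = (-35)·70 − 100·60 = -8450.
∂h/∂x = [(+0.10)·70 − (-0.16)·60] / -8450 = -0.001964
∂h/∂y = [(-35)·(-0.16) − 100·(+0.10)] / -8450 = +0.0005207
|∇h| = √(-0.001964² + 0.0005207²) = 0.002032

0.00203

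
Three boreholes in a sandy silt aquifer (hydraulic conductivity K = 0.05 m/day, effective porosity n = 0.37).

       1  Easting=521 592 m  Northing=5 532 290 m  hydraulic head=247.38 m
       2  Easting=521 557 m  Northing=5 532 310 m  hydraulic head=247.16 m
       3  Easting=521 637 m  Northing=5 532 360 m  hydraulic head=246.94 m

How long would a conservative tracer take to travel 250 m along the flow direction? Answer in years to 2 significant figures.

Taking 1 as reference: 2−1 = (-35, 20, -0.22); 3−1 = (45, 70, -0.44).
Determinant of the coordinate differences = (-35)·70 − 45·20 = -3350.
∂h/∂x = [(-0.22)·70 − (-0.44)·20] / -3350 = +0.001970
∂h/∂y = [(-35)·(-0.44) − 45·(-0.22)] / -3350 = -0.007552
|∇h| = √(0.001970² + -0.007552²) = 0.007805
Seepage velocity v = K·i/n = 0.05 × 0.007805 / 0.37 = 0.001055 m/day.
t = 250 / 0.001055 = 2.37e+05 days = 649 years.

650 years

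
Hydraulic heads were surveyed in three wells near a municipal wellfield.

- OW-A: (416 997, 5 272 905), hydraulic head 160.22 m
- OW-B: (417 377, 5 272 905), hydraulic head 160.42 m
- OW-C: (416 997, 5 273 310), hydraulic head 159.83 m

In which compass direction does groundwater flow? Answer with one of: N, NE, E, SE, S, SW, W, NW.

NW

∂h/∂x = (160.42 − 160.22) / (417377 − 416997) = +0.0005263
∂h/∂y = (159.83 − 160.22) / (5273310 − 5272905) = -0.0009630
Flow = −∇h = (-0.0005263 east, +0.0009630 north), which points northwest.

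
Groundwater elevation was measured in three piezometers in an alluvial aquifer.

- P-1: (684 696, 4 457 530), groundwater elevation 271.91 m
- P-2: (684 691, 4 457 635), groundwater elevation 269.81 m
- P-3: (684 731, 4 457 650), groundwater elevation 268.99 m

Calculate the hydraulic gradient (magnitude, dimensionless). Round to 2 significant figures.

0.024

With h = a·x + b·y + c and P-1 as origin, the differences give:
  (-5)·a + 105·b = -2.10
  35·a + 120·b = -2.92
Eliminate b (×120 and ×105, subtract): -4275·a = 54.600 → a = ∂h/∂x = -0.01277
Back-substitute: b = ∂h/∂y = -0.02061.
|∇h| = √(-0.01277² + -0.02061²) = 0.02425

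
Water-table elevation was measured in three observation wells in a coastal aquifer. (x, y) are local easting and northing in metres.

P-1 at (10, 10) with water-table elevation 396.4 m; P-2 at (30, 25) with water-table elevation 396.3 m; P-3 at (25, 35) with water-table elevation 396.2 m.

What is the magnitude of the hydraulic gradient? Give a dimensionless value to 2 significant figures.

Differences from P-1: to P-2 (Δx, Δy, Δh) = (20, 15, -0.1); to P-3 = (15, 25, -0.2).
Solve a·Δx + b·Δy = Δh: det = 20·25 − 15·15 = 275.
∂h/∂x = [(-0.1)·25 − (-0.2)·15] / 275 = +0.001818
∂h/∂y = [20·(-0.2) − 15·(-0.1)] / 275 = -0.009091
|∇h| = √(0.001818² + -0.009091²) = 0.009271

0.0093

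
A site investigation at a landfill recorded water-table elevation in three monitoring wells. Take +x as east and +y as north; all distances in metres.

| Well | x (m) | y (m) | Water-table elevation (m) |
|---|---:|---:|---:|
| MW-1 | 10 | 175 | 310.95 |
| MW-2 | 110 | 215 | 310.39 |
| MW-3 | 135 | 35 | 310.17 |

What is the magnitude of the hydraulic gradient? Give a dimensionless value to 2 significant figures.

With h = a·x + b·y + c and MW-1 as origin, the differences give:
  100·a + 40·b = -0.56
  125·a + (-140)·b = -0.78
Eliminate b (×(-140) and ×40, subtract): -19000·a = 109.600 → a = ∂h/∂x = -0.005768
Back-substitute: b = ∂h/∂y = +0.0004211.
|∇h| = √(-0.005768² + 0.0004211²) = 0.005783

0.0058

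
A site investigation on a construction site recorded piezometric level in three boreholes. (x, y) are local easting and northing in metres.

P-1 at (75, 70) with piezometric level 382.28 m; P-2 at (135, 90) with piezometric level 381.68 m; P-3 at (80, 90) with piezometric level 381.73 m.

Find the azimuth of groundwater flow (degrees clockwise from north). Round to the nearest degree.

Differences from P-1: to P-2 (Δx, Δy, Δh) = (60, 20, -0.60); to P-3 = (5, 20, -0.55).
Solve a·Δx + b·Δy = Δh: det = 60·20 − 5·20 = 1100.
∂h/∂x = [(-0.60)·20 − (-0.55)·20] / 1100 = -0.0009091
∂h/∂y = [60·(-0.55) − 5·(-0.60)] / 1100 = -0.02727
Flow direction (−∇h) has components (+0.0009091 E, +0.02727 N).
Azimuth = atan2(E, N) = atan2(+0.0009091, +0.02727) = 1.9° ≈ 002°.

002°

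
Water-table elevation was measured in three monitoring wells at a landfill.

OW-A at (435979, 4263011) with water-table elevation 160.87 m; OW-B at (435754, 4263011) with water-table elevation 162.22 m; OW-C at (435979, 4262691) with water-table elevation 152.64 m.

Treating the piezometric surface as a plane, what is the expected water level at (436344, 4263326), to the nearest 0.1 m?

166.8 m

∂h/∂x = (162.22 − 160.87) / (435754 − 435979) = -0.006000
∂h/∂y = (152.64 − 160.87) / (4262691 − 4263011) = +0.02572
h(436344, 4263326) = 160.87 + (-0.006000)·(365) + (+0.02572)·(315) = 160.87 -2.190 +8.101 = 166.781 m.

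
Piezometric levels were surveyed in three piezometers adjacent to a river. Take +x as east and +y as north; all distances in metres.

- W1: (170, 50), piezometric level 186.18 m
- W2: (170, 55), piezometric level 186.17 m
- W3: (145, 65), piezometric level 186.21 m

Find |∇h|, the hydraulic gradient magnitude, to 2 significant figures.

Taking W1 as reference: W2−W1 = (0, 5, -0.01); W3−W1 = (-25, 15, +0.03).
Determinant of the coordinate differences = 0·15 − (-25)·5 = 125.
∂h/∂x = [(-0.01)·15 − (+0.03)·5] / 125 = -0.002400
∂h/∂y = [0·(+0.03) − (-25)·(-0.01)] / 125 = -0.002000
|∇h| = √(-0.002400² + -0.002000²) = 0.003124

0.0031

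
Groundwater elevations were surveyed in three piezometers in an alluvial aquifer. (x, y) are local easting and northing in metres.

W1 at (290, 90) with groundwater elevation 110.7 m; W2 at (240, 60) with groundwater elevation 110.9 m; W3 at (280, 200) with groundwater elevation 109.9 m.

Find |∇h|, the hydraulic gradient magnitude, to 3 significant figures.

Three-point gradient (reference W1): Δ to W2 = (-50, -30, +0.2), Δ to W3 = (-10, 110, -0.8).
∂h/∂x = +0.0003448, ∂h/∂y = -0.007241 (det = -5800).
|∇h| = √(0.0003448² + -0.007241²) = 0.007249

0.00725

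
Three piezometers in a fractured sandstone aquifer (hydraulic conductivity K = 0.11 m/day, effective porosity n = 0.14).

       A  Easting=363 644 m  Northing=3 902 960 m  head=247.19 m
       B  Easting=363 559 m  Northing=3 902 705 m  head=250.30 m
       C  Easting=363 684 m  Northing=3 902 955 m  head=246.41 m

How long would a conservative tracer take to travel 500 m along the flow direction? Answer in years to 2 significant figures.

83 years

Taking A as reference: B−A = (-85, -255, +3.11); C−A = (40, -5, -0.78).
Determinant of the coordinate differences = (-85)·(-5) − 40·(-255) = 10625.
∂h/∂x = [(+3.11)·(-5) − (-0.78)·(-255)] / 10625 = -0.02018
∂h/∂y = [(-85)·(-0.78) − 40·(+3.11)] / 10625 = -0.005468
|∇h| = √(-0.02018² + -0.005468²) = 0.02091
Seepage velocity v = K·i/n = 0.11 × 0.02091 / 0.14 = 0.01643 m/day.
t = 500 / 0.01643 = 3.043e+04 days = 83.3 years.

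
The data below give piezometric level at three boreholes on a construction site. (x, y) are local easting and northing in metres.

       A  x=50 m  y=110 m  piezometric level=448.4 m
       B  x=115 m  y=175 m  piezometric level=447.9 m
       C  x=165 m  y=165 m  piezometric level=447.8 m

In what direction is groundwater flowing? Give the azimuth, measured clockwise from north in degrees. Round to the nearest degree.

Taking A as reference: B−A = (65, 65, -0.5); C−A = (115, 55, -0.6).
Solve a·Δx + b·Δy = Δh: det = 65·55 − 115·65 = -3900.
∂h/∂x = [(-0.5)·55 − (-0.6)·65] / -3900 = -0.002949
∂h/∂y = [65·(-0.6) − 115·(-0.5)] / -3900 = -0.004744
Flow direction (−∇h) has components (+0.002949 E, +0.004744 N).
Azimuth = atan2(E, N) = atan2(+0.002949, +0.004744) = 31.9° ≈ 032°.

032°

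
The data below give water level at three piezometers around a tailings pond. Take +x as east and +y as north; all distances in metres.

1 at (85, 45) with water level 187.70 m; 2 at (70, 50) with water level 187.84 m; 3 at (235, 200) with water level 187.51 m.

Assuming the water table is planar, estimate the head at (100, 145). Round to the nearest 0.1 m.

188.2 m

With h = a·x + b·y + c and 1 as origin, the differences give:
  (-15)·a + 5·b = +0.14
  150·a + 155·b = -0.19
Eliminate b (×155 and ×5, subtract): -3075·a = 22.650 → a = ∂h/∂x = -0.007366
Back-substitute: b = ∂h/∂y = +0.005902.
h(100, 145) = 187.70 + (-0.007366)·(15) + (+0.005902)·(100) = 187.70 -0.110 +0.590 = 188.180 m.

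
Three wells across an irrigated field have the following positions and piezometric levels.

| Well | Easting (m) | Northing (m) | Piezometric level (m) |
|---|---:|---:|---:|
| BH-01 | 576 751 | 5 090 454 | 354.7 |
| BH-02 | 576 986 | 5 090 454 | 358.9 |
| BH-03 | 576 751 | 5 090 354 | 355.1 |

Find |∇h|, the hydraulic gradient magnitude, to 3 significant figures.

0.0183

∂h/∂x = (358.9 − 354.7) / (576986 − 576751) = +0.01787
∂h/∂y = (355.1 − 354.7) / (5090354 − 5090454) = -0.004000
|∇h| = √(0.01787² + -0.004000²) = 0.01831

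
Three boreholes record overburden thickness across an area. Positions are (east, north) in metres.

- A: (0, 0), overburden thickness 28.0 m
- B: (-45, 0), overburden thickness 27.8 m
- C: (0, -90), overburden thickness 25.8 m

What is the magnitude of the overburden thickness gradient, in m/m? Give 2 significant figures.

∂d/∂x = (27.8 − 28.0) / (-45 − 0) = +0.004444
∂d/∂y = (25.8 − 28.0) / (-90 − 0) = +0.02444
|∇f| = √(0.004444² + 0.02444²) = 0.02484 m/m

0.025 m/m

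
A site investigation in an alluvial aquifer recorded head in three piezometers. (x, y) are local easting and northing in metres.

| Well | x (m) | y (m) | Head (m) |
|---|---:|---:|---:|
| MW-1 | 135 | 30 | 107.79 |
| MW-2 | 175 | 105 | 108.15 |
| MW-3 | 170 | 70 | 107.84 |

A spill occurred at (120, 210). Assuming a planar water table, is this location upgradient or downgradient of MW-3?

Three-point gradient (reference MW-1): Δ to MW-2 = (40, 75, +0.36), Δ to MW-3 = (35, 40, +0.05).
∂h/∂x = -0.01039, ∂h/∂y = +0.01034 (det = -1025).
Head at (120, 210) = 107.79 + (-0.01039)·(-15) + (+0.01034)·(180) = 109.81 m.
That is higher than the 107.84 m at MW-3, so the point is upgradient.

upgradient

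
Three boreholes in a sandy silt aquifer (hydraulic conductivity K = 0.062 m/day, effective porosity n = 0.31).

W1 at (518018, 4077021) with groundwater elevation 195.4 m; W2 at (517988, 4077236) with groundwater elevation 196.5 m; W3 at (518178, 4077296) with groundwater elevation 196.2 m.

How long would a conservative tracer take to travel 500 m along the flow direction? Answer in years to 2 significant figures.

With h = a·x + b·y + c and W1 as origin, the differences give:
  (-30)·a + 215·b = +1.1
  160·a + 275·b = +0.8
Eliminate b (×275 and ×215, subtract): -42650·a = 130.50 → a = ∂h/∂x = -0.003060
Back-substitute: b = ∂h/∂y = +0.004689.
|∇h| = √(-0.003060² + 0.004689²) = 0.005599
Seepage velocity v = K·i/n = 0.062 × 0.005599 / 0.31 = 0.00112 m/day.
t = 500 / 0.00112 = 4.464e+05 days = 1.22e+03 years.

1200 years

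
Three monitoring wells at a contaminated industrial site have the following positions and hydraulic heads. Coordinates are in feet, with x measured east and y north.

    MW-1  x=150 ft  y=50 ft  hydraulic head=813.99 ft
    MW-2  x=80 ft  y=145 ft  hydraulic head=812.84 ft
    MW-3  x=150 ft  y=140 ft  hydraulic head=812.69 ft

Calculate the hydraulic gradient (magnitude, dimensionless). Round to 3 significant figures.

0.0148

Three-point gradient (reference MW-1): Δ to MW-2 = (-70, 95, -1.15), Δ to MW-3 = (0, 90, -1.30).
∂h/∂x = -0.003175, ∂h/∂y = -0.01444 (det = -6300).
|∇h| = √(-0.003175² + -0.01444²) = 0.01478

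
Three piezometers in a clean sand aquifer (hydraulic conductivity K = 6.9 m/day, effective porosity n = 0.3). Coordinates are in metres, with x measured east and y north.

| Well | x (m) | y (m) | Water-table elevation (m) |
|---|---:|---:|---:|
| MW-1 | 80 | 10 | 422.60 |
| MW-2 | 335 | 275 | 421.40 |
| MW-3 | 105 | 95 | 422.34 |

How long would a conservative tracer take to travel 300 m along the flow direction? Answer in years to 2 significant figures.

With h = a·x + b·y + c and MW-1 as origin, the differences give:
  255·a + 265·b = -1.20
  25·a + 85·b = -0.26
Eliminate b (×85 and ×265, subtract): 15050·a = -33.100 → a = ∂h/∂x = -0.002199
Back-substitute: b = ∂h/∂y = -0.002412.
|∇h| = √(-0.002199² + -0.002412²) = 0.003264
Seepage velocity v = K·i/n = 6.9 × 0.003264 / 0.3 = 0.07507 m/day.
t = 300 / 0.07507 = 3996 days = 10.9 years.

11 years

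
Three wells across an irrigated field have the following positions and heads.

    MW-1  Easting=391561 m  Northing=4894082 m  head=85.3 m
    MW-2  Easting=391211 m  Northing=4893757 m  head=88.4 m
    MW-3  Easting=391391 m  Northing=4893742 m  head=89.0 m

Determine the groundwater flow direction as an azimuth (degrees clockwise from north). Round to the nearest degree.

Three-point gradient (reference MW-1): Δ to MW-2 = (-350, -325, +3.1), Δ to MW-3 = (-170, -340, +3.7).
∂h/∂x = +0.002329, ∂h/∂y = -0.01205 (det = 63750).
Flow direction (−∇h) has components (-0.002329 E, +0.01205 N).
Azimuth = atan2(E, N) = atan2(-0.002329, +0.01205) = 349.1° ≈ 349°.

349°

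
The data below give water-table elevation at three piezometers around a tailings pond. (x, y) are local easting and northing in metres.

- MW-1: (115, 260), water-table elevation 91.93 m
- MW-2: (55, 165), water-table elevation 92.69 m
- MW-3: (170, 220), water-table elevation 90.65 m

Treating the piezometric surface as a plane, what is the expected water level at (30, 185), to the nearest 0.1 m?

93.3 m

With h = a·x + b·y + c and MW-1 as origin, the differences give:
  (-60)·a + (-95)·b = +0.76
  55·a + (-40)·b = -1.28
Eliminate b (×(-40) and ×(-95), subtract): 7625·a = -152.000 → a = ∂h/∂x = -0.01993
Back-substitute: b = ∂h/∂y = +0.004590.
h(30, 185) = 91.93 + (-0.01993)·(-85) + (+0.004590)·(-75) = 91.93 +1.694 -0.344 = 93.280 m.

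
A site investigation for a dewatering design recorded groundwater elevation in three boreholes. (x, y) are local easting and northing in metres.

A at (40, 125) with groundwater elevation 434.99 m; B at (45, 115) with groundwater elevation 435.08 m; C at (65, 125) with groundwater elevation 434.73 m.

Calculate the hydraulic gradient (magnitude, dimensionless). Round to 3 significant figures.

Differences from A: to B (Δx, Δy, Δh) = (5, -10, +0.09); to C = (25, 0, -0.26).
Determinant of the coordinate differences = 5·0 − 25·(-10) = 250.
∂h/∂x = [(+0.09)·0 − (-0.26)·(-10)] / 250 = -0.01040
∂h/∂y = [5·(-0.26) − 25·(+0.09)] / 250 = -0.01420
|∇h| = √(-0.01040² + -0.01420²) = 0.0176

0.0176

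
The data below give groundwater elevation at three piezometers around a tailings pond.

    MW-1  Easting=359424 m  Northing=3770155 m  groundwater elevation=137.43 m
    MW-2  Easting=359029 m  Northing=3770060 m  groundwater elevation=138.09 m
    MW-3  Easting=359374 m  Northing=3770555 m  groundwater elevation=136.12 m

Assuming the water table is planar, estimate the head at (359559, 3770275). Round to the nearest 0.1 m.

Differences from MW-1: to MW-2 (Δx, Δy, Δh) = (-395, -95, +0.66); to MW-3 = (-50, 400, -1.31).
Solve a·Δx + b·Δy = Δh: det = (-395)·400 − (-50)·(-95) = -162750.
∂h/∂x = [(+0.66)·400 − (-1.31)·(-95)] / -162750 = -0.0008575
∂h/∂y = [(-395)·(-1.31) − (-50)·(+0.66)] / -162750 = -0.003382
h(359559, 3770275) = 137.43 + (-0.0008575)·(135) + (-0.003382)·(120) = 137.43 -0.116 -0.406 = 136.908 m.

136.9 m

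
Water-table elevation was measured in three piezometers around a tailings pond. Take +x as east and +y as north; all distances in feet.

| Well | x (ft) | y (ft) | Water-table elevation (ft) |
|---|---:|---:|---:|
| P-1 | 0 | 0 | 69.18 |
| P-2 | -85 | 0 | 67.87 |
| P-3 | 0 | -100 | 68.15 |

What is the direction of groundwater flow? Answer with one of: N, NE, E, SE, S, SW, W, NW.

SW

∂h/∂x = (67.87 − 69.18) / (-85 − 0) = +0.01541
∂h/∂y = (68.15 − 69.18) / (-100 − 0) = +0.01030
Flow = −∇h = (-0.01541 east, -0.01030 north), which points southwest.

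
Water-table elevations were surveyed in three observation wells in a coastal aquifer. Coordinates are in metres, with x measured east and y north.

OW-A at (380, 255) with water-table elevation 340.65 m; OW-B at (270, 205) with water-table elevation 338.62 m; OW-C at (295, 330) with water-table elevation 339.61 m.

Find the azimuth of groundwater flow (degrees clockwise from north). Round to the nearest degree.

254°

Differences from OW-A: to OW-B (Δx, Δy, Δh) = (-110, -50, -2.03); to OW-C = (-85, 75, -1.04).
Solve a·Δx + b·Δy = Δh: det = (-110)·75 − (-85)·(-50) = -12500.
∂h/∂x = [(-2.03)·75 − (-1.04)·(-50)] / -12500 = +0.01634
∂h/∂y = [(-110)·(-1.04) − (-85)·(-2.03)] / -12500 = +0.004652
Flow direction (−∇h) has components (-0.01634 E, -0.004652 N).
Azimuth = atan2(E, N) = atan2(-0.01634, -0.004652) = 254.1° ≈ 254°.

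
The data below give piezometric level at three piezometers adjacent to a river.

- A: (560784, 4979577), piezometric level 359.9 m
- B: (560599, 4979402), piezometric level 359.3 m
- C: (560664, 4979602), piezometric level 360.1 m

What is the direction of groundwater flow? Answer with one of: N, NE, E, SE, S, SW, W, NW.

With h = a·x + b·y + c and A as origin, the differences give:
  (-185)·a + (-175)·b = -0.6
  (-120)·a + 25·b = +0.2
Eliminate b (×25 and ×(-175), subtract): -25625·a = 20.00 → a = ∂h/∂x = -0.0007805
Back-substitute: b = ∂h/∂y = +0.004254.
Flow = −∇h = (+0.0007805 east, -0.004254 north), which points south.

S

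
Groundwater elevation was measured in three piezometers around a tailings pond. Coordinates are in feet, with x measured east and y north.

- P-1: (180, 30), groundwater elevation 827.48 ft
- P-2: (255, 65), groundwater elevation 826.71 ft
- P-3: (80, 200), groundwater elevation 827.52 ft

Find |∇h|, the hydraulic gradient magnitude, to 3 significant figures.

0.00933

Taking P-1 as reference: P-2−P-1 = (75, 35, -0.77); P-3−P-1 = (-100, 170, +0.04).
Solve a·Δx + b·Δy = Δh: det = 75·170 − (-100)·35 = 16250.
∂h/∂x = [(-0.77)·170 − (+0.04)·35] / 16250 = -0.008142
∂h/∂y = [75·(+0.04) − (-100)·(-0.77)] / 16250 = -0.004554
|∇h| = √(-0.008142² + -0.004554²) = 0.009329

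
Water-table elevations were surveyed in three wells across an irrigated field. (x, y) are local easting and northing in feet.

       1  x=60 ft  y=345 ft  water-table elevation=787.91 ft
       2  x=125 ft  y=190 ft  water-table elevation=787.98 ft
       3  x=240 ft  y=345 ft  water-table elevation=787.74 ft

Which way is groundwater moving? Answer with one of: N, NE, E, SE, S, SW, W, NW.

Taking 1 as reference: 2−1 = (65, -155, +0.07); 3−1 = (180, 0, -0.17).
Solve a·Δx + b·Δy = Δh: det = 65·0 − 180·(-155) = 27900.
∂h/∂x = [(+0.07)·0 − (-0.17)·(-155)] / 27900 = -0.0009444
∂h/∂y = [65·(-0.17) − 180·(+0.07)] / 27900 = -0.0008477
Flow = −∇h = (+0.0009444 east, +0.0008477 north), which points northeast.

NE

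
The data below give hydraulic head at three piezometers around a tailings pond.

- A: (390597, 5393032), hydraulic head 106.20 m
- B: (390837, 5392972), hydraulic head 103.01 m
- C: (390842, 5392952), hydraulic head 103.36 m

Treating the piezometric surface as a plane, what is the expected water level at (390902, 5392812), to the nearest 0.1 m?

105.3 m

Taking A as reference: B−A = (240, -60, -3.19); C−A = (245, -80, -2.84).
Determinant of the coordinate differences = 240·(-80) − 245·(-60) = -4500.
∂h/∂x = [(-3.19)·(-80) − (-2.84)·(-60)] / -4500 = -0.01884
∂h/∂y = [240·(-2.84) − 245·(-3.19)] / -4500 = -0.02221
h(390902, 5392812) = 106.20 + (-0.01884)·(305) + (-0.02221)·(-220) = 106.20 -5.748 +4.886 = 105.339 m.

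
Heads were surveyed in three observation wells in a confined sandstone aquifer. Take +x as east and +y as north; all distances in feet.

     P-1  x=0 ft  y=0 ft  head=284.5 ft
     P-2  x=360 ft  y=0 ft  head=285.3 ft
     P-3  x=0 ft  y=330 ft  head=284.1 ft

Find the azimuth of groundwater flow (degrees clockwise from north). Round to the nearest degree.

299°

∂h/∂x = (285.3 − 284.5) / (360 − 0) = +0.002222
∂h/∂y = (284.1 − 284.5) / (330 − 0) = -0.001212
Flow direction (−∇h) has components (-0.002222 E, +0.001212 N).
Azimuth = atan2(E, N) = atan2(-0.002222, +0.001212) = 298.6° ≈ 299°.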